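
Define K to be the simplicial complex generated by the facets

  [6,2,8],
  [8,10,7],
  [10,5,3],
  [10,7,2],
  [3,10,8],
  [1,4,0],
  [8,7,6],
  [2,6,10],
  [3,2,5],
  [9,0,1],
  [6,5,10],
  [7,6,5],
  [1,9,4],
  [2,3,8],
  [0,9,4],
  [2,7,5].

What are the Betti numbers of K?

b_0 = 2, b_1 = 0, b_2 = 1.

Order the vertices as 0 < 1 < 2 < 3 < 4 < 5 < 6 < 7 < 8 < 9 < 10. Listing each simplex with vertices in this order, K has dimension 2 with simplices:

  0-simplices (11): [0], [1], [2], [3], [4], [5], [6], [7], [8], [9], [10]
  1-simplices (24): (24 of them)
  2-simplices (16): [0,1,4], [0,1,9], [0,4,9], [1,4,9], [2,3,5], [2,3,8], [2,5,7], [2,6,8], [2,6,10], [2,7,10], [3,5,10], [3,8,10], [5,6,7], [5,6,10], [6,7,8], [7,8,10]

Hence C_0 ≅ Z^11, C_1 ≅ Z^24, C_2 ≅ Z^16.

The boundary map ∂_1: C_1 → C_0 is given by ∂[p,q] = [q] − [p].
The 11×24 boundary matrix has rank 9 and Smith normal form diag(1,1,1,1,1,1,1,1,1).

Boundary ∂_2: C_2 → C_1 sends each 2-simplex [p,q,r] to [q,r] − [p,r] + [p,q]. For instance
  ∂[0,1,9] = [1,9] − [0,9] + [0,1],
  ∂[2,5,7] = [5,7] − [2,7] + [2,5].
The 24×16 boundary matrix has rank 15 and Smith normal form diag(1,1,1,1,1,1,1,1,1,1,1,1,1,1,2).

Computing H_k = (kernel of ∂_k) / (image of ∂_{k+1}):

  H_0: rank C_0 − rank ∂_1 = 11 − 9 = 2, and the invariant factors of ∂_1 are all 1, so H_0 ≅ Z^2.
  H_1: rank ker ∂_1 − rank ∂_2 = (24 − 9) − 15 = 0, and ∂_2 has invariant factor 2 > 1, so H_1 ≅ Z/2.
  H_2: rank ker ∂_2 − rank ∂_3 = (16 − 15) − 0 = 1, and there is no ∂_3, so H_2 ≅ Z.

Hence the Betti numbers are b_0 = 2, b_1 = 0, b_2 = 1.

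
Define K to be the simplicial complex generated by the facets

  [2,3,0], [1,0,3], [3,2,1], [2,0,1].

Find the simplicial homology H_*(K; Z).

H_0 ≅ Z,  H_1 = 0,  H_2 ≅ Z.

Take the total order 0 < 1 < 2 < 3 on the vertex set. Then K (dimension 2) consists of the simplices:

  0-simplices (4): [0], [1], [2], [3]
  1-simplices (6): [0,1], [0,2], [0,3], [1,2], [1,3], [2,3]
  2-simplices (4): [0,1,2], [0,1,3], [0,2,3], [1,2,3]

so the chain groups are C_0 ≅ Z^4, C_1 ≅ Z^6, C_2 ≅ Z^4.

∂_1: C_1 → C_0 maps an edge to its endpoints' difference, ∂[p,q] = q − p. For instance
  ∂[0,2] = [2] − [0].
The 4×6 boundary matrix has rank 3 and Smith normal form diag(1,1,1).

Boundary ∂_2: C_2 → C_1 acts by ∂[p,q,r] = [q,r] − [p,r] + [p,q]. For instance
  ∂[0,1,3] = [1,3] − [0,3] + [0,1],
  ∂[1,2,3] = [2,3] − [1,3] + [1,2].
As a 6×4 matrix over Z this has rank 3, with invariant factors (1,1,1).

Computing H_k = (kernel of ∂_k) / (image of ∂_{k+1}):

  H_0: rank C_0 − rank ∂_1 = 4 − 3 = 1, and the invariant factors of ∂_1 are all 1, so H_0 = Z.
  H_1: rank ker ∂_1 − rank ∂_2 = (6 − 3) − 3 = 0, and the invariant factors of ∂_2 are all 1, so H_1 = 0.
  H_2: rank ker ∂_2 − rank ∂_3 = (4 − 3) − 0 = 1, and there is no ∂_3, so H_2 = Z.

(K is a triangulation of the 2-sphere S^2.)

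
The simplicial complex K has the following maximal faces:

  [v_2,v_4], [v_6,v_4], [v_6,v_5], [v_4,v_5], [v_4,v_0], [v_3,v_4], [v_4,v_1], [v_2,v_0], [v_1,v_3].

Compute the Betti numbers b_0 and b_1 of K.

We work with the vertex ordering v_0 < v_1 < v_2 < v_3 < v_4 < v_5 < v_6. The simplices of K, each written with vertices in increasing order, are:

  0-simplices (7): [v_0], [v_1], [v_2], [v_3], [v_4], [v_5], [v_6]
  1-simplices (9): [v_0,v_2], [v_0,v_4], [v_1,v_3], [v_1,v_4], [v_2,v_4], [v_3,v_4], [v_4,v_5], [v_4,v_6], [v_5,v_6]

so the chain groups are C_0 ≅ Z^7, C_1 ≅ Z^9.

Boundary ∂_1: C_1 → C_0 is given by ∂[p,q] = [q] − [p].
The resulting 7×9 matrix has rank 6, and its Smith normal form has invariant factors (1,1,1,1,1,1).

From H_k ≅ ker(∂_k) / im(∂_{k+1}) we obtain:

  H_0: rank C_0 − rank ∂_1 = 7 − 6 = 1, and the invariant factors of ∂_1 are all 1, so H_0 ≅ Z.
  H_1: rank ker ∂_1 − rank ∂_2 = (9 − 6) − 0 = 3, and there is no ∂_2, so H_1 ≅ Z^3.

(K is a triangulation of a wedge of 3 circles.)

Hence the Betti numbers are b_0 = 1, b_1 = 3.

b_0 = 1, b_1 = 3.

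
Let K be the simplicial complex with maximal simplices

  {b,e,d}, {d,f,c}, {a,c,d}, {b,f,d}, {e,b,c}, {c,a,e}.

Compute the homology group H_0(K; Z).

H_0 ≅ Z.

We work with the vertex ordering a < b < c < d < e < f. The simplices of K, each written with vertices in increasing order, are:

  0-simplices (6): a, b, c, d, e, f
  1-simplices (12): ac, ad, ae, bc, bd, be, bf, cd, ce, cf, de, df
  2-simplices (6): acd, ace, bce, bde, bdf, cdf

Hence C_0 ≅ Z^6, C_1 ≅ Z^12, C_2 ≅ Z^6.

The boundary map ∂_1: C_1 → C_0 is given by ∂[p,q] = [q] − [p].
The resulting 6×12 matrix has rank 5, and its Smith normal form has invariant factors (1,1,1,1,1).

Boundary ∂_2: C_2 → C_1 maps a triangle to the signed sum of its edges. For instance
  ∂bde = de − be + bd,
  ∂ace = ce − ae + ac.
This gives a 12×6 integer matrix of rank 6; reducing to Smith normal form yields diagonal entries (1,1,1,1,1,1).

Computing H_k = (kernel of ∂_k) / (image of ∂_{k+1}):

  H_0: rank C_0 − rank ∂_1 = 6 − 5 = 1, and the invariant factors of ∂_1 are all 1, so H_0 ≅ Z.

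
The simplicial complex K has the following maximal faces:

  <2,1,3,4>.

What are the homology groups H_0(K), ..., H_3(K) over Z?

We work with the vertex ordering 1 < 2 < 3 < 4. The simplices of K, each written with vertices in increasing order, are:

  0-simplices (4): [1], [2], [3], [4]
  1-simplices (6): [1,2], [1,3], [1,4], [2,3], [2,4], [3,4]
  2-simplices (4): [1,2,3], [1,2,4], [1,3,4], [2,3,4]
  3-simplices (1): [1,2,3,4]

so the chain groups are C_0 ≅ Z^4, C_1 ≅ Z^6, C_2 ≅ Z^4, C_3 ≅ Z^1.

The boundary map ∂_1: C_1 → C_0 is given by ∂[p,q] = [q] − [p]. For instance
  ∂[2,3] = [3] − [2].
The 4×6 boundary matrix has rank 3 and Smith normal form diag(1,1,1).

∂_2: C_2 → C_1 acts by ∂[p,q,r] = [q,r] − [p,r] + [p,q]. For instance
  ∂[1,2,4] = [2,4] − [1,4] + [1,2],
  ∂[1,3,4] = [3,4] − [1,4] + [1,3].
The resulting 6×4 matrix has rank 3, and its Smith normal form has invariant factors (1,1,1).

∂_3: C_3 → C_2 sends each 3-simplex σ to the alternating sum Σ_i (−1)^i (σ with its i-th vertex removed). For instance
  ∂[1,2,3,4] = [2,3,4] − [1,3,4] + [1,2,4] − [1,2,3].
This gives a 4×1 integer matrix of rank 1; reducing to Smith normal form yields diagonal entries (1).

Computing H_k = (kernel of ∂_k) / (image of ∂_{k+1}):

  H_0: rank C_0 − rank ∂_1 = 4 − 3 = 1, and the invariant factors of ∂_1 are all 1, so H_0 ≅ Z.
  H_1: rank ker ∂_1 − rank ∂_2 = (6 − 3) − 3 = 0, and the invariant factors of ∂_2 are all 1, so H_1 ≅ 0.
  H_2: rank ker ∂_2 − rank ∂_3 = (4 − 3) − 1 = 0, and the invariant factors of ∂_3 are all 1, so H_2 ≅ 0.
  H_3: rank ker ∂_3 − rank ∂_4 = (1 − 1) − 0 = 0, and there is no ∂_4, so H_3 ≅ 0.

H_0 ≅ Z,  H_1 = 0,  H_2 = 0,  H_3 = 0.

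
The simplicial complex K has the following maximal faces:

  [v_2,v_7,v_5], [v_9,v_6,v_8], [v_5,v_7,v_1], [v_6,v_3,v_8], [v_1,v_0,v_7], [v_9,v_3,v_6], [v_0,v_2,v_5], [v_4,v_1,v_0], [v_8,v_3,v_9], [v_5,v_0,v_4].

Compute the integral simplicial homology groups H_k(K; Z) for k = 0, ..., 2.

We work with the vertex ordering v_0 < v_1 < v_2 < v_3 < v_4 < v_5 < v_6 < v_7 < v_8 < v_9. The simplices of K, each written with vertices in increasing order, are:

  0-simplices (10): [v_0], [v_1], [v_2], [v_3], [v_4], [v_5], [v_6], [v_7], [v_8], [v_9]
  1-simplices (18): (18 of them)
  2-simplices (10): [v_0,v_1,v_4], [v_0,v_1,v_7], [v_0,v_2,v_5], [v_0,v_4,v_5], [v_1,v_5,v_7], [v_2,v_5,v_7], [v_3,v_6,v_8], [v_3,v_6,v_9], [v_3,v_8,v_9], [v_6,v_8,v_9]

so the chain groups are C_0 ≅ Z^10, C_1 ≅ Z^18, C_2 ≅ Z^10.

The boundary map ∂_1: C_1 → C_0 sends each edge [p,q] (with p < q) to q − p. For instance
  ∂[v_6,v_9] = [v_9] − [v_6].
This gives a 10×18 integer matrix of rank 8; reducing to Smith normal form yields diagonal entries (1,1,1,1,1,1,1,1).

Boundary ∂_2: C_2 → C_1 sends each 2-simplex [p,q,r] to [q,r] − [p,r] + [p,q]. For instance
  ∂[v_6,v_8,v_9] = [v_8,v_9] − [v_6,v_9] + [v_6,v_8],
  ∂[v_0,v_2,v_5] = [v_2,v_5] − [v_0,v_5] + [v_0,v_2].
This gives a 18×10 integer matrix of rank 9; reducing to Smith normal form yields diagonal entries (1,1,1,1,1,1,1,1,1).

Reading off H_k = ker ∂_k / im ∂_{k+1}:

  H_0: rank C_0 − rank ∂_1 = 10 − 8 = 2, and the invariant factors of ∂_1 are all 1, so H_0 = Z^2.
  H_1: rank ker ∂_1 − rank ∂_2 = (18 − 8) − 9 = 1, and the invariant factors of ∂_2 are all 1, so H_1 = Z.
  H_2: rank ker ∂_2 − rank ∂_3 = (10 − 9) − 0 = 1, and there is no ∂_3, so H_2 = Z.

As a check, the Euler characteristic is 10 − 18 + 10 = 2, which agrees with 2 − 1 + 1 = 2.

H_0 ≅ Z^2,  H_1 ≅ Z,  H_2 ≅ Z.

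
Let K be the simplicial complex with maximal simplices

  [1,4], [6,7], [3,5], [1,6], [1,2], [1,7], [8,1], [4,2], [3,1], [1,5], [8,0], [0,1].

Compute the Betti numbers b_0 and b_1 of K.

Take the total order 0 < 1 < 2 < 3 < 4 < 5 < 6 < 7 < 8 on the vertex set. Then K (dimension 1) consists of the simplices:

  0-simplices (9): [0], [1], [2], [3], [4], [5], [6], [7], [8]
  1-simplices (12): [0,1], [0,8], [1,2], [1,3], [1,4], [1,5], [1,6], [1,7], [1,8], [2,4], [3,5], [6,7]

Hence C_0 ≅ Z^9, C_1 ≅ Z^12.

The boundary map ∂_1: C_1 → C_0 is given by ∂[p,q] = [q] − [p]. For instance
  ∂[0,1] = [1] − [0].
As a 9×12 matrix over Z this has rank 8, with invariant factors (1,1,1,1,1,1,1,1).

Computing H_k = (kernel of ∂_k) / (image of ∂_{k+1}):

  H_0: rank C_0 − rank ∂_1 = 9 − 8 = 1, and the invariant factors of ∂_1 are all 1, so H_0 ≅ Z.
  H_1: rank ker ∂_1 − rank ∂_2 = (12 − 8) − 0 = 4, and there is no ∂_2, so H_1 ≅ Z^4.

Hence the Betti numbers are b_0 = 1, b_1 = 4.

b_0 = 1, b_1 = 4.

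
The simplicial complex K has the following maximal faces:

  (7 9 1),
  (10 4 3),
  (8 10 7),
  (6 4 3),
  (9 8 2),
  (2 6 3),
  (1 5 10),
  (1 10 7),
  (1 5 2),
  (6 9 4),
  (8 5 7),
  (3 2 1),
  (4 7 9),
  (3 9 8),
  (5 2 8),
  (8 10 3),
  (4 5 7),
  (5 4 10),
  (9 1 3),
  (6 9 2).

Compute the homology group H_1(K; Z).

Fix the vertex order 1 < 2 < 3 < 4 < 5 < 6 < 7 < 8 < 9 < 10 and write every simplex with vertices in increasing order. Then dim K = 2 and the simplices of K are:

  0-simplices (10): [1], [2], [3], [4], [5], [6], [7], [8], [9], [10]
  1-simplices (30): (30 of them)
  2-simplices (20): (20 of them)

so the chain groups are C_0 ≅ Z^10, C_1 ≅ Z^30, C_2 ≅ Z^20.

Boundary ∂_1: C_1 → C_0 sends each edge [p,q] (with p < q) to q − p.
As a 10×30 matrix over Z this has rank 9, with invariant factors (1,1,1,1,1,1,1,1,1).

∂_2: C_2 → C_1 sends each 2-simplex [p,q,r] to [q,r] − [p,r] + [p,q]. For instance
  ∂[3,4,6] = [4,6] − [3,6] + [3,4],
  ∂[4,7,9] = [7,9] − [4,9] + [4,7].
The 30×20 boundary matrix has rank 20 and Smith normal form diag(1,1,1,1,1,1,1,1,1,1,1,1,1,1,1,1,1,1,1,2).

Now H_k = ker ∂_k / im ∂_{k+1}, so:

  H_1: rank ker ∂_1 − rank ∂_2 = (30 − 9) − 20 = 1, and ∂_2 has invariant factor 2 > 1, so H_1 ≅ Z ⊕ Z/2.

(K is a triangulation of the Klein bottle.)

H_1 ≅ Z ⊕ Z/2.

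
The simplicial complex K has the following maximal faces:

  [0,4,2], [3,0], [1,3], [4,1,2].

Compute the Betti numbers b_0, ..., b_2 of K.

Take the total order 0 < 1 < 2 < 3 < 4 on the vertex set. Then K (dimension 2) consists of the simplices:

  0-simplices (5): [0], [1], [2], [3], [4]
  1-simplices (7): [0,2], [0,3], [0,4], [1,2], [1,3], [1,4], [2,4]
  2-simplices (2): [0,2,4], [1,2,4]

Hence C_0 ≅ Z^5, C_1 ≅ Z^7, C_2 ≅ Z^2.

Boundary ∂_1: C_1 → C_0 maps an edge to its endpoints' difference, ∂[p,q] = q − p. For instance
  ∂[1,3] = [3] − [1].
The 5×7 boundary matrix has rank 4 and Smith normal form diag(1,1,1,1).

∂_2: C_2 → C_1 maps a triangle to the signed sum of its edges. For instance
  ∂[1,2,4] = [2,4] − [1,4] + [1,2],
  ∂[0,2,4] = [2,4] − [0,4] + [0,2].
As a 7×2 matrix over Z this has rank 2, with invariant factors (1,1).

Computing H_k = (kernel of ∂_k) / (image of ∂_{k+1}):

  H_0: rank C_0 − rank ∂_1 = 5 − 4 = 1, and the invariant factors of ∂_1 are all 1, so H_0 ≅ Z.
  H_1: rank ker ∂_1 − rank ∂_2 = (7 − 4) − 2 = 1, and the invariant factors of ∂_2 are all 1, so H_1 ≅ Z.
  H_2: rank ker ∂_2 − rank ∂_3 = (2 − 2) − 0 = 0, and there is no ∂_3, so H_2 ≅ 0.

As a check, the Euler characteristic is 5 − 7 + 2 = 0, which agrees with 1 − 1 + 0 = 0.

Hence the Betti numbers are b_0 = 1, b_1 = 1, b_2 = 0.

b_0 = 1, b_1 = 1, b_2 = 0.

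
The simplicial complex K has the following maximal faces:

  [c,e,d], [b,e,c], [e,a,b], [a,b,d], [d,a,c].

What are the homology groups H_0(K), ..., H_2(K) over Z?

Take the total order a < b < c < d < e on the vertex set. Then K (dimension 2) consists of the simplices:

  0-simplices (5): a, b, c, d, e
  1-simplices (10): ab, ac, ad, ae, bc, bd, be, cd, ce, de
  2-simplices (5): abd, abe, acd, bce, cde

giving chain groups C_0 ≅ Z^5, C_1 ≅ Z^10, C_2 ≅ Z^5.

∂_1: C_1 → C_0 maps an edge to its endpoints' difference, ∂[p,q] = q − p. For instance
  ∂ae = e − a.
This gives a 5×10 integer matrix of rank 4; reducing to Smith normal form yields diagonal entries (1,1,1,1).

Boundary ∂_2: C_2 → C_1 maps a triangle to the signed sum of its edges. For instance
  ∂cde = de − ce + cd,
  ∂abe = be − ae + ab.
The resulting 10×5 matrix has rank 5, and its Smith normal form has invariant factors (1,1,1,1,1).

Reading off H_k = ker ∂_k / im ∂_{k+1}:

  H_0: rank C_0 − rank ∂_1 = 5 − 4 = 1, and the invariant factors of ∂_1 are all 1, so H_0 = Z.
  H_1: rank ker ∂_1 − rank ∂_2 = (10 − 4) − 5 = 1, and the invariant factors of ∂_2 are all 1, so H_1 = Z.
  H_2: rank ker ∂_2 − rank ∂_3 = (5 − 5) − 0 = 0, and there is no ∂_3, so H_2 = 0.

(K is a triangulation of the Möbius band.)

H_0 ≅ Z,  H_1 ≅ Z,  H_2 = 0.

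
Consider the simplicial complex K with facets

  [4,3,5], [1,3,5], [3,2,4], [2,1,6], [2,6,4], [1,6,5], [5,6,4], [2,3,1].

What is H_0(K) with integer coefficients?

Take the total order 1 < 2 < 3 < 4 < 5 < 6 on the vertex set. Then K (dimension 2) consists of the simplices:

  0-simplices (6): [1], [2], [3], [4], [5], [6]
  1-simplices (12): [1,2], [1,3], [1,5], [1,6], [2,3], [2,4], [2,6], [3,4], [3,5], [4,5], [4,6], [5,6]
  2-simplices (8): [1,2,3], [1,2,6], [1,3,5], [1,5,6], [2,3,4], [2,4,6], [3,4,5], [4,5,6]

giving chain groups C_0 ≅ Z^6, C_1 ≅ Z^12, C_2 ≅ Z^8.

∂_1: C_1 → C_0 sends each edge [p,q] (with p < q) to q − p. For instance
  ∂[5,6] = [6] − [5].
The resulting 6×12 matrix has rank 5, and its Smith normal form has invariant factors (1,1,1,1,1).

The boundary map ∂_2: C_2 → C_1 sends each 2-simplex [p,q,r] to [q,r] − [p,r] + [p,q]. For instance
  ∂[1,2,6] = [2,6] − [1,6] + [1,2],
  ∂[2,4,6] = [4,6] − [2,6] + [2,4].
The resulting 12×8 matrix has rank 7, and its Smith normal form has invariant factors (1,1,1,1,1,1,1).

From H_k ≅ ker(∂_k) / im(∂_{k+1}) we obtain:

  H_0: rank C_0 − rank ∂_1 = 6 − 5 = 1, and the invariant factors of ∂_1 are all 1, so H_0 ≅ Z.

H_0 = Z.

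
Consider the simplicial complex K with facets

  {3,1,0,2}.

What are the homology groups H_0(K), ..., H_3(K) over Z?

Take the total order 0 < 1 < 2 < 3 on the vertex set. Then K (dimension 3) consists of the simplices:

  0-simplices (4): [0], [1], [2], [3]
  1-simplices (6): [0,1], [0,2], [0,3], [1,2], [1,3], [2,3]
  2-simplices (4): [0,1,2], [0,1,3], [0,2,3], [1,2,3]
  3-simplices (1): [0,1,2,3]

Hence C_0 ≅ Z^4, C_1 ≅ Z^6, C_2 ≅ Z^4, C_3 ≅ Z^1.

∂_1: C_1 → C_0 maps an edge to its endpoints' difference, ∂[p,q] = q − p. For instance
  ∂[0,3] = [3] − [0].
The resulting 4×6 matrix has rank 3, and its Smith normal form has invariant factors (1,1,1).

The boundary map ∂_2: C_2 → C_1 maps a triangle to the signed sum of its edges. For instance
  ∂[0,1,3] = [1,3] − [0,3] + [0,1],
  ∂[0,1,2] = [1,2] − [0,2] + [0,1].
The 6×4 boundary matrix has rank 3 and Smith normal form diag(1,1,1).

Boundary ∂_3: C_3 → C_2 sends each 3-simplex σ to the alternating sum Σ_i (−1)^i (σ with its i-th vertex removed). For instance
  ∂[0,1,2,3] = [1,2,3] − [0,2,3] + [0,1,3] − [0,1,2].
The resulting 4×1 matrix has rank 1, and its Smith normal form has invariant factors (1).

Reading off H_k = ker ∂_k / im ∂_{k+1}:

  H_0: rank C_0 − rank ∂_1 = 4 − 3 = 1, and the invariant factors of ∂_1 are all 1, so H_0 = Z.
  H_1: rank ker ∂_1 − rank ∂_2 = (6 − 3) − 3 = 0, and the invariant factors of ∂_2 are all 1, so H_1 = 0.
  H_2: rank ker ∂_2 − rank ∂_3 = (4 − 3) − 1 = 0, and the invariant factors of ∂_3 are all 1, so H_2 = 0.
  H_3: rank ker ∂_3 − rank ∂_4 = (1 − 1) − 0 = 0, and there is no ∂_4, so H_3 = 0.

As a check, the Euler characteristic is 4 − 6 + 4 − 1 = 1, which agrees with 1 − 0 + 0 − 0 = 1.
(K is a triangulation of the 3-simplex.)

H_0 ≅ Z,  H_1 = 0,  H_2 = 0,  H_3 = 0.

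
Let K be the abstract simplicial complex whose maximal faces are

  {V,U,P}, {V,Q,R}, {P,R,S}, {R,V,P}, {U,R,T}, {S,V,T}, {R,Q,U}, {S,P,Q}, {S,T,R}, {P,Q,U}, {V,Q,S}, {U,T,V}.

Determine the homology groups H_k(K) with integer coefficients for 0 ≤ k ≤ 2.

Take the total order P < Q < R < S < T < U < V on the vertex set. Then K (dimension 2) consists of the simplices:

  0-simplices (7): P, Q, R, S, T, U, V
  1-simplices (18): PQ, PR, PS, PU, PV, QR, QS, QU, QV, RS, RT, RU, RV, ST, SV, TU, TV, UV
  2-simplices (12): PQS, PQU, PRS, PRV, PUV, QRU, QRV, QSV, RST, RTU, STV, TUV

giving chain groups C_0 ≅ Z^7, C_1 ≅ Z^18, C_2 ≅ Z^12.

The boundary map ∂_1: C_1 → C_0 maps an edge to its endpoints' difference, ∂[p,q] = q − p.
As a 7×18 matrix over Z this has rank 6, with invariant factors (1,1,1,1,1,1).

The boundary map ∂_2: C_2 → C_1 maps a triangle to the signed sum of its edges. For instance
  ∂RST = ST − RT + RS,
  ∂STV = TV − SV + ST.
As a 18×12 matrix over Z this has rank 12, with invariant factors (1,1,1,1,1,1,1,1,1,1,1,2).

From H_k ≅ ker(∂_k) / im(∂_{k+1}) we obtain:

  H_0: rank C_0 − rank ∂_1 = 7 − 6 = 1, and the invariant factors of ∂_1 are all 1, so H_0 = Z.
  H_1: rank ker ∂_1 − rank ∂_2 = (18 − 6) − 12 = 0, and ∂_2 has invariant factor 2 > 1, so H_1 = Z/2.
  H_2: rank ker ∂_2 − rank ∂_3 = (12 − 12) − 0 = 0, and there is no ∂_3, so H_2 = 0.

H_0 ≅ Z,  H_1 ≅ Z/2,  H_2 = 0.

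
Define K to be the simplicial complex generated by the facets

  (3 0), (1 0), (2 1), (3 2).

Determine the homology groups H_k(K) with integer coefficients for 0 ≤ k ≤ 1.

Order the vertices as 0 < 1 < 2 < 3. Listing each simplex with vertices in this order, K has dimension 1 with simplices:

  0-simplices (4): [0], [1], [2], [3]
  1-simplices (4): [0,1], [0,3], [1,2], [2,3]

so the chain groups are C_0 ≅ Z^4, C_1 ≅ Z^4.

Boundary ∂_1: C_1 → C_0 is given by ∂[p,q] = [q] − [p]. For instance
  ∂[0,3] = [3] − [0].
The 4×4 boundary matrix has rank 3 and Smith normal form diag(1,1,1).

Computing H_k = (kernel of ∂_k) / (image of ∂_{k+1}):

  H_0: rank C_0 − rank ∂_1 = 4 − 3 = 1, and the invariant factors of ∂_1 are all 1, so H_0 = Z.
  H_1: rank ker ∂_1 − rank ∂_2 = (4 − 3) − 0 = 1, and there is no ∂_2, so H_1 = Z.

As a check, the Euler characteristic is 4 − 4 = 0, which agrees with 1 − 1 = 0.

H_0 = Z,  H_1 = Z.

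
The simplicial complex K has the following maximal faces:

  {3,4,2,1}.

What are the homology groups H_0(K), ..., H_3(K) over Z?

Order the vertices as 1 < 2 < 3 < 4. Listing each simplex with vertices in this order, K has dimension 3 with simplices:

  0-simplices (4): [1], [2], [3], [4]
  1-simplices (6): [1,2], [1,3], [1,4], [2,3], [2,4], [3,4]
  2-simplices (4): [1,2,3], [1,2,4], [1,3,4], [2,3,4]
  3-simplices (1): [1,2,3,4]

giving chain groups C_0 ≅ Z^4, C_1 ≅ Z^6, C_2 ≅ Z^4, C_3 ≅ Z^1.

The boundary map ∂_1: C_1 → C_0 sends each edge [p,q] (with p < q) to q − p. For instance
  ∂[2,4] = [4] − [2].
This gives a 4×6 integer matrix of rank 3; reducing to Smith normal form yields diagonal entries (1,1,1).

∂_2: C_2 → C_1 acts by ∂[p,q,r] = [q,r] − [p,r] + [p,q]. For instance
  ∂[2,3,4] = [3,4] − [2,4] + [2,3],
  ∂[1,2,3] = [2,3] − [1,3] + [1,2].
This gives a 6×4 integer matrix of rank 3; reducing to Smith normal form yields diagonal entries (1,1,1).

∂_3: C_3 → C_2 sends each 3-simplex σ to the alternating sum Σ_i (−1)^i (σ with its i-th vertex removed). For instance
  ∂[1,2,3,4] = [2,3,4] − [1,3,4] + [1,2,4] − [1,2,3].
This gives a 4×1 integer matrix of rank 1; reducing to Smith normal form yields diagonal entries (1).

From H_k ≅ ker(∂_k) / im(∂_{k+1}) we obtain:

  H_0: rank C_0 − rank ∂_1 = 4 − 3 = 1, and the invariant factors of ∂_1 are all 1, so H_0 = Z.
  H_1: rank ker ∂_1 − rank ∂_2 = (6 − 3) − 3 = 0, and the invariant factors of ∂_2 are all 1, so H_1 = 0.
  H_2: rank ker ∂_2 − rank ∂_3 = (4 − 3) − 1 = 0, and the invariant factors of ∂_3 are all 1, so H_2 = 0.
  H_3: rank ker ∂_3 − rank ∂_4 = (1 − 1) − 0 = 0, and there is no ∂_4, so H_3 = 0.

As a check, the Euler characteristic is 4 − 6 + 4 − 1 = 1, which agrees with 1 − 0 + 0 − 0 = 1.

H_0 = Z,  H_1 = 0,  H_2 = 0,  H_3 = 0.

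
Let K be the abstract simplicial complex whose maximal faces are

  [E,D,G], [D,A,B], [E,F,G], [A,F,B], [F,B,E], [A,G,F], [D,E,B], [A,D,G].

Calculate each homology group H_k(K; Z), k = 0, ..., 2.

We work with the vertex ordering A < B < D < E < F < G. The simplices of K, each written with vertices in increasing order, are:

  0-simplices (6): A, B, D, E, F, G
  1-simplices (12): AB, AD, AF, AG, BD, BE, BF, DE, DG, EF, EG, FG
  2-simplices (8): ABD, ABF, ADG, AFG, BDE, BEF, DEG, EFG

so the chain groups are C_0 ≅ Z^6, C_1 ≅ Z^12, C_2 ≅ Z^8.

The boundary map ∂_1: C_1 → C_0 sends each edge [p,q] (with p < q) to q − p. For instance
  ∂BF = F − B.
The 6×12 boundary matrix has rank 5 and Smith normal form diag(1,1,1,1,1).

The boundary map ∂_2: C_2 → C_1 maps a triangle to the signed sum of its edges. For instance
  ∂ADG = DG − AG + AD,
  ∂DEG = EG − DG + DE.
This gives a 12×8 integer matrix of rank 7; reducing to Smith normal form yields diagonal entries (1,1,1,1,1,1,1).

From H_k ≅ ker(∂_k) / im(∂_{k+1}) we obtain:

  H_0: rank C_0 − rank ∂_1 = 6 − 5 = 1, and the invariant factors of ∂_1 are all 1, so H_0 = Z.
  H_1: rank ker ∂_1 − rank ∂_2 = (12 − 5) − 7 = 0, and the invariant factors of ∂_2 are all 1, so H_1 = 0.
  H_2: rank ker ∂_2 − rank ∂_3 = (8 − 7) − 0 = 1, and there is no ∂_3, so H_2 = Z.

(K is a triangulation of the 2-sphere S^2.)

H_0 ≅ Z,  H_1 = 0,  H_2 ≅ Z.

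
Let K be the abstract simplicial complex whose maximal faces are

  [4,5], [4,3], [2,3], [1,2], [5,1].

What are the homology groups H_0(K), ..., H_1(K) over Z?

H_0 = Z,  H_1 = Z.

We work with the vertex ordering 1 < 2 < 3 < 4 < 5. The simplices of K, each written with vertices in increasing order, are:

  0-simplices (5): [1], [2], [3], [4], [5]
  1-simplices (5): [1,2], [1,5], [2,3], [3,4], [4,5]

Hence C_0 ≅ Z^5, C_1 ≅ Z^5.

∂_1: C_1 → C_0 sends each edge [p,q] (with p < q) to q − p. For instance
  ∂[1,5] = [5] − [1].
The resulting 5×5 matrix has rank 4, and its Smith normal form has invariant factors (1,1,1,1).

From H_k ≅ ker(∂_k) / im(∂_{k+1}) we obtain:

  H_0: rank C_0 − rank ∂_1 = 5 − 4 = 1, and the invariant factors of ∂_1 are all 1, so H_0 ≅ Z.
  H_1: rank ker ∂_1 − rank ∂_2 = (5 − 4) − 0 = 1, and there is no ∂_2, so H_1 ≅ Z.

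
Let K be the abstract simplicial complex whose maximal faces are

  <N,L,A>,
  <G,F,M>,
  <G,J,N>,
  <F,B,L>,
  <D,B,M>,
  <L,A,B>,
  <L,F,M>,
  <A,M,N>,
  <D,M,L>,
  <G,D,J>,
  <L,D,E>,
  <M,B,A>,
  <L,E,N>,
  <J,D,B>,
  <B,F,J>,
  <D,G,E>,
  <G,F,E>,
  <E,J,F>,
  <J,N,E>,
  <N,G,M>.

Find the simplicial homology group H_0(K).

H_0 ≅ Z.

Take the total order A < B < D < E < F < G < J < L < M < N on the vertex set. Then K (dimension 2) consists of the simplices:

  0-simplices (10): A, B, D, E, F, G, J, L, M, N
  1-simplices (30): AB, AL, AM, AN, BD, BF, BJ, BL, BM, DE, DG, DJ, DL, DM, EF, EG, EJ, EL, EN, FG, FJ, FL, FM, GJ, GM, GN, JN, LM, LN, MN
  2-simplices (20): ABL, ABM, ALN, AMN, BDJ, BDM, BFJ, BFL, DEG, DEL, DGJ, DLM, EFG, EFJ, EJN, ELN, FGM, FLM, GJN, GMN

so the chain groups are C_0 ≅ Z^10, C_1 ≅ Z^30, C_2 ≅ Z^20.

Boundary ∂_1: C_1 → C_0 is given by ∂[p,q] = [q] − [p]. For instance
  ∂AB = B − A.
The resulting 10×30 matrix has rank 9, and its Smith normal form has invariant factors (1,1,1,1,1,1,1,1,1).

∂_2: C_2 → C_1 maps a triangle to the signed sum of its edges. For instance
  ∂GMN = MN − GN + GM,
  ∂EJN = JN − EN + EJ.
As a 30×20 matrix over Z this has rank 20, with invariant factors (1,1,1,1,1,1,1,1,1,1,1,1,1,1,1,1,1,1,1,2).

Computing H_k = (kernel of ∂_k) / (image of ∂_{k+1}):

  H_0: rank C_0 − rank ∂_1 = 10 − 9 = 1, and the invariant factors of ∂_1 are all 1, so H_0 ≅ Z.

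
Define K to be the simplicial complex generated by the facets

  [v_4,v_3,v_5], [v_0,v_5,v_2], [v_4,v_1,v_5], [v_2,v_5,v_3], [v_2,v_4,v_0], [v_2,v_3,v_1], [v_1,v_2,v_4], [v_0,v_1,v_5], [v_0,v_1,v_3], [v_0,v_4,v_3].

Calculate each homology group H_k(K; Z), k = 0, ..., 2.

H_0 ≅ Z,  H_1 ≅ Z/2Z,  H_2 = 0.

Take the total order v_0 < v_1 < v_2 < v_3 < v_4 < v_5 on the vertex set. Then K (dimension 2) consists of the simplices:

  0-simplices (6): [v_0], [v_1], [v_2], [v_3], [v_4], [v_5]
  1-simplices (15): (15 of them)
  2-simplices (10): [v_0,v_1,v_3], [v_0,v_1,v_5], [v_0,v_2,v_4], [v_0,v_2,v_5], [v_0,v_3,v_4], [v_1,v_2,v_3], [v_1,v_2,v_4], [v_1,v_4,v_5], [v_2,v_3,v_5], [v_3,v_4,v_5]

Hence C_0 ≅ Z^6, C_1 ≅ Z^15, C_2 ≅ Z^10.

Boundary ∂_1: C_1 → C_0 sends each edge [p,q] (with p < q) to q − p. For instance
  ∂[v_2,v_3] = [v_3] − [v_2].
As a 6×15 matrix over Z this has rank 5, with invariant factors (1,1,1,1,1).

∂_2: C_2 → C_1 acts by ∂[p,q,r] = [q,r] − [p,r] + [p,q]. For instance
  ∂[v_0,v_2,v_5] = [v_2,v_5] − [v_0,v_5] + [v_0,v_2],
  ∂[v_0,v_1,v_5] = [v_1,v_5] − [v_0,v_5] + [v_0,v_1].
The 15×10 boundary matrix has rank 10 and Smith normal form diag(1,1,1,1,1,1,1,1,1,2).

From H_k ≅ ker(∂_k) / im(∂_{k+1}) we obtain:

  H_0: rank C_0 − rank ∂_1 = 6 − 5 = 1, and the invariant factors of ∂_1 are all 1, so H_0 = Z.
  H_1: rank ker ∂_1 − rank ∂_2 = (15 − 5) − 10 = 0, and ∂_2 has invariant factor 2 > 1, so H_1 = Z/2Z.
  H_2: rank ker ∂_2 − rank ∂_3 = (10 − 10) − 0 = 0, and there is no ∂_3, so H_2 = 0.

As a check, the Euler characteristic is 6 − 15 + 10 = 1, which agrees with 1 − 0 + 0 = 1.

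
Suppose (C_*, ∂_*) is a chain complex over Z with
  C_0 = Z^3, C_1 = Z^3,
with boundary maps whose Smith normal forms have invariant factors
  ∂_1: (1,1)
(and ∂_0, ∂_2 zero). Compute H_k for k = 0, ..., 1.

H_0: b_0 = 3 − 0 − 2 = 1; torsion from ∂_1 factors > 1: none. So H_0 = Z.
H_1: b_1 = 3 − 2 − 0 = 1; torsion from ∂_2 factors > 1: none. So H_1 = Z.

H_0 = Z,  H_1 = Z.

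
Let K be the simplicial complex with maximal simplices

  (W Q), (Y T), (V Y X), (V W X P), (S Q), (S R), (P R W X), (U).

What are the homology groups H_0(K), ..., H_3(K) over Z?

We work with the vertex ordering P < Q < R < S < T < U < V < W < X < Y. The simplices of K, each written with vertices in increasing order, are:

  0-simplices (10): P, Q, R, S, T, U, V, W, X, Y
  1-simplices (15): PR, PV, PW, PX, QS, QW, RS, RW, RX, TY, VW, VX, VY, WX, XY
  2-simplices (8): PRW, PRX, PVW, PVX, PWX, RWX, VWX, VXY
  3-simplices (2): PRWX, PVWX

Hence C_0 ≅ Z^10, C_1 ≅ Z^15, C_2 ≅ Z^8, C_3 ≅ Z^2.

∂_1: C_1 → C_0 is given by ∂[p,q] = [q] − [p].
The resulting 10×15 matrix has rank 8, and its Smith normal form has invariant factors (1,1,1,1,1,1,1,1).

∂_2: C_2 → C_1 acts by ∂[p,q,r] = [q,r] − [p,r] + [p,q]. For instance
  ∂PRX = RX − PX + PR,
  ∂VWX = WX − VX + VW.
As a 15×8 matrix over Z this has rank 6, with invariant factors (1,1,1,1,1,1).

The boundary map ∂_3: C_3 → C_2 sends each 3-simplex σ to the alternating sum Σ_i (−1)^i (σ with its i-th vertex removed). For instance
  ∂PVWX = VWX − PWX + PVX − PVW,
  ∂PRWX = RWX − PWX + PRX − PRW.
This gives a 8×2 integer matrix of rank 2; reducing to Smith normal form yields diagonal entries (1,1).

Computing H_k = (kernel of ∂_k) / (image of ∂_{k+1}):

  H_0: rank C_0 − rank ∂_1 = 10 − 8 = 2, and the invariant factors of ∂_1 are all 1, so H_0 ≅ Z^2.
  H_1: rank ker ∂_1 − rank ∂_2 = (15 − 8) − 6 = 1, and the invariant factors of ∂_2 are all 1, so H_1 ≅ Z.
  H_2: rank ker ∂_2 − rank ∂_3 = (8 − 6) − 2 = 0, and the invariant factors of ∂_3 are all 1, so H_2 ≅ 0.
  H_3: rank ker ∂_3 − rank ∂_4 = (2 − 2) − 0 = 0, and there is no ∂_4, so H_3 ≅ 0.

H_0 ≅ Z^2,  H_1 ≅ Z,  H_2 = 0,  H_3 = 0.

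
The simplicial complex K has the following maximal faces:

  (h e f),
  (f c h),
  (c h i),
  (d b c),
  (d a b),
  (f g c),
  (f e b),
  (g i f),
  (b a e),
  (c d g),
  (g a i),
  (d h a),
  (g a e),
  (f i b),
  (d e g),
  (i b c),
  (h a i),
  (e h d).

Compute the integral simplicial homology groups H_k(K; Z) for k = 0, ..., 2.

K has 9 vertices, 27 edges, 18 triangles.
rank ∂_0 = 0, rank ∂_1 = 8 ⇒ b_0 = 9 − 0 − 8 = 1; all invariant factors of ∂_1 are 1 so no torsion. So H_0 = Z.
rank ∂_1 = 8, rank ∂_2 = 18 ⇒ b_1 = 27 − 8 − 18 = 1; ∂_2 has invariant factor(s) [2] giving torsion. So H_1 = Z × Z/2.
rank ∂_2 = 18, rank ∂_3 = 0 ⇒ b_2 = 18 − 18 − 0 = 0. So H_2 = 0.

H_0 = Z,  H_1 = Z × Z/2,  H_2 = 0.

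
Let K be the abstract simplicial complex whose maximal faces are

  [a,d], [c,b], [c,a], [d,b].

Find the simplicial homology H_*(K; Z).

H_0 = Z,  H_1 = Z.

K has 4 vertices, 4 edges.
rank ∂_0 = 0, rank ∂_1 = 3 ⇒ b_0 = 4 − 0 − 3 = 1; all invariant factors of ∂_1 are 1 so no torsion. So H_0 = Z.
rank ∂_1 = 3, rank ∂_2 = 0 ⇒ b_1 = 4 − 3 − 0 = 1. So H_1 = Z.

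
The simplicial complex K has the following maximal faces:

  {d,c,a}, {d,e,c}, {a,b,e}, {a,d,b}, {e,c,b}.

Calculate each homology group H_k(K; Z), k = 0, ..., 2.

H_0 = Z,  H_1 = Z,  H_2 = 0.

Take the total order a < b < c < d < e on the vertex set. Then K (dimension 2) consists of the simplices:

  0-simplices (5): a, b, c, d, e
  1-simplices (10): ab, ac, ad, ae, bc, bd, be, cd, ce, de
  2-simplices (5): abd, abe, acd, bce, cde

giving chain groups C_0 ≅ Z^5, C_1 ≅ Z^10, C_2 ≅ Z^5.

Boundary ∂_1: C_1 → C_0 maps an edge to its endpoints' difference, ∂[p,q] = q − p. For instance
  ∂cd = d − c.
As a 5×10 matrix over Z this has rank 4, with invariant factors (1,1,1,1).

Boundary ∂_2: C_2 → C_1 maps a triangle to the signed sum of its edges. For instance
  ∂acd = cd − ad + ac,
  ∂abd = bd − ad + ab.
This gives a 10×5 integer matrix of rank 5; reducing to Smith normal form yields diagonal entries (1,1,1,1,1).

From H_k ≅ ker(∂_k) / im(∂_{k+1}) we obtain:

  H_0: rank C_0 − rank ∂_1 = 5 − 4 = 1, and the invariant factors of ∂_1 are all 1, so H_0 ≅ Z.
  H_1: rank ker ∂_1 − rank ∂_2 = (10 − 4) − 5 = 1, and the invariant factors of ∂_2 are all 1, so H_1 ≅ Z.
  H_2: rank ker ∂_2 − rank ∂_3 = (5 − 5) − 0 = 0, and there is no ∂_3, so H_2 ≅ 0.

As a check, the Euler characteristic is 5 − 10 + 5 = 0, which agrees with 1 − 1 + 0 = 0.
(K is a triangulation of the Möbius band.)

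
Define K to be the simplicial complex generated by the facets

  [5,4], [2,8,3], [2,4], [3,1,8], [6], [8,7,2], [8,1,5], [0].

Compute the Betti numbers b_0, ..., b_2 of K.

Take the total order 0 < 1 < 2 < 3 < 4 < 5 < 6 < 7 < 8 on the vertex set. Then K (dimension 2) consists of the simplices:

  0-simplices (9): [0], [1], [2], [3], [4], [5], [6], [7], [8]
  1-simplices (11): [1,3], [1,5], [1,8], [2,3], [2,4], [2,7], [2,8], [3,8], [4,5], [5,8], [7,8]
  2-simplices (4): [1,3,8], [1,5,8], [2,3,8], [2,7,8]

so the chain groups are C_0 ≅ Z^9, C_1 ≅ Z^11, C_2 ≅ Z^4.

Boundary ∂_1: C_1 → C_0 maps an edge to its endpoints' difference, ∂[p,q] = q − p. For instance
  ∂[2,3] = [3] − [2].
This gives a 9×11 integer matrix of rank 6; reducing to Smith normal form yields diagonal entries (1,1,1,1,1,1).

The boundary map ∂_2: C_2 → C_1 maps a triangle to the signed sum of its edges. For instance
  ∂[1,5,8] = [5,8] − [1,8] + [1,5],
  ∂[2,7,8] = [7,8] − [2,8] + [2,7].
The resulting 11×4 matrix has rank 4, and its Smith normal form has invariant factors (1,1,1,1).

Reading off H_k = ker ∂_k / im ∂_{k+1}:

  H_0: rank C_0 − rank ∂_1 = 9 − 6 = 3, and the invariant factors of ∂_1 are all 1, so H_0 = Z^3.
  H_1: rank ker ∂_1 − rank ∂_2 = (11 − 6) − 4 = 1, and the invariant factors of ∂_2 are all 1, so H_1 = Z.
  H_2: rank ker ∂_2 − rank ∂_3 = (4 − 4) − 0 = 0, and there is no ∂_3, so H_2 = 0.

As a check, the Euler characteristic is 9 − 11 + 4 = 2, which agrees with 3 − 1 + 0 = 2.

Hence the Betti numbers are b_0 = 3, b_1 = 1, b_2 = 0.

b_0 = 3, b_1 = 1, b_2 = 0.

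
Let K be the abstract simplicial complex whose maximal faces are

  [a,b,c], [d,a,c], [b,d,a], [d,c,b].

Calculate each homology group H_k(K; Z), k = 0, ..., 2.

H_0 ≅ Z,  H_1 = 0,  H_2 ≅ Z.

Fix the vertex order a < b < c < d and write every simplex with vertices in increasing order. Then dim K = 2 and the simplices of K are:

  0-simplices (4): a, b, c, d
  1-simplices (6): ab, ac, ad, bc, bd, cd
  2-simplices (4): abc, abd, acd, bcd

giving chain groups C_0 ≅ Z^4, C_1 ≅ Z^6, C_2 ≅ Z^4.

Boundary ∂_1: C_1 → C_0 is given by ∂[p,q] = [q] − [p].
This gives a 4×6 integer matrix of rank 3; reducing to Smith normal form yields diagonal entries (1,1,1).

∂_2: C_2 → C_1 sends each 2-simplex [p,q,r] to [q,r] − [p,r] + [p,q]. For instance
  ∂abc = bc − ac + ab,
  ∂bcd = cd − bd + bc.
As a 6×4 matrix over Z this has rank 3, with invariant factors (1,1,1).

Now H_k = ker ∂_k / im ∂_{k+1}, so:

  H_0: rank C_0 − rank ∂_1 = 4 − 3 = 1, and the invariant factors of ∂_1 are all 1, so H_0 = Z.
  H_1: rank ker ∂_1 − rank ∂_2 = (6 − 3) − 3 = 0, and the invariant factors of ∂_2 are all 1, so H_1 = 0.
  H_2: rank ker ∂_2 − rank ∂_3 = (4 − 3) − 0 = 1, and there is no ∂_3, so H_2 = Z.

As a check, the Euler characteristic is 4 − 6 + 4 = 2, which agrees with 1 − 0 + 1 = 2.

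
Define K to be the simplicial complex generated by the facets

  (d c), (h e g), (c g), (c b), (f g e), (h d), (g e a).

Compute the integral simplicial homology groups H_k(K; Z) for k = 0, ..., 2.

H_0 ≅ Z,  H_1 ≅ Z,  H_2 = 0.

We work with the vertex ordering a < b < c < d < e < f < g < h. The simplices of K, each written with vertices in increasing order, are:

  0-simplices (8): a, b, c, d, e, f, g, h
  1-simplices (11): ae, ag, bc, cd, cg, dh, ef, eg, eh, fg, gh
  2-simplices (3): aeg, efg, egh

giving chain groups C_0 ≅ Z^8, C_1 ≅ Z^11, C_2 ≅ Z^3.

Boundary ∂_1: C_1 → C_0 maps an edge to its endpoints' difference, ∂[p,q] = q − p. For instance
  ∂ef = f − e.
This gives a 8×11 integer matrix of rank 7; reducing to Smith normal form yields diagonal entries (1,1,1,1,1,1,1).

Boundary ∂_2: C_2 → C_1 sends each 2-simplex [p,q,r] to [q,r] − [p,r] + [p,q]. For instance
  ∂egh = gh − eh + eg,
  ∂efg = fg − eg + ef.
As a 11×3 matrix over Z this has rank 3, with invariant factors (1,1,1).

Now H_k = ker ∂_k / im ∂_{k+1}, so:

  H_0: rank C_0 − rank ∂_1 = 8 − 7 = 1, and the invariant factors of ∂_1 are all 1, so H_0 ≅ Z.
  H_1: rank ker ∂_1 − rank ∂_2 = (11 − 7) − 3 = 1, and the invariant factors of ∂_2 are all 1, so H_1 ≅ Z.
  H_2: rank ker ∂_2 − rank ∂_3 = (3 − 3) − 0 = 0, and there is no ∂_3, so H_2 ≅ 0.

As a check, the Euler characteristic is 8 − 11 + 3 = 0, which agrees with 1 − 1 + 0 = 0.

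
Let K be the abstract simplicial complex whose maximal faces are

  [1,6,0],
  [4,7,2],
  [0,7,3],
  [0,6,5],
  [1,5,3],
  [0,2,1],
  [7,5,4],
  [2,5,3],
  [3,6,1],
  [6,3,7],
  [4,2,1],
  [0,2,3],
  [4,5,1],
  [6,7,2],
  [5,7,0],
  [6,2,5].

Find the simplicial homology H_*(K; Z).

H_0 ≅ Z,  H_1 ≅ Z^2,  H_2 ≅ Z.

Fix the vertex order 0 < 1 < 2 < 3 < 4 < 5 < 6 < 7 and write every simplex with vertices in increasing order. Then dim K = 2 and the simplices of K are:

  0-simplices (8): [0], [1], [2], [3], [4], [5], [6], [7]
  1-simplices (24): (24 of them)
  2-simplices (16): [0,1,2], [0,1,6], [0,2,3], [0,3,7], [0,5,6], [0,5,7], [1,2,4], [1,3,5], [1,3,6], [1,4,5], [2,3,5], [2,4,7], [2,5,6], [2,6,7], [3,6,7], [4,5,7]

giving chain groups C_0 ≅ Z^8, C_1 ≅ Z^24, C_2 ≅ Z^16.

The boundary map ∂_1: C_1 → C_0 sends each edge [p,q] (with p < q) to q − p.
The resulting 8×24 matrix has rank 7, and its Smith normal form has invariant factors (1,1,1,1,1,1,1).

The boundary map ∂_2: C_2 → C_1 maps a triangle to the signed sum of its edges. For instance
  ∂[1,2,4] = [2,4] − [1,4] + [1,2],
  ∂[1,4,5] = [4,5] − [1,5] + [1,4].
The resulting 24×16 matrix has rank 15, and its Smith normal form has invariant factors (1,1,1,1,1,1,1,1,1,1,1,1,1,1,1).

Now H_k = ker ∂_k / im ∂_{k+1}, so:

  H_0: rank C_0 − rank ∂_1 = 8 − 7 = 1, and the invariant factors of ∂_1 are all 1, so H_0 ≅ Z.
  H_1: rank ker ∂_1 − rank ∂_2 = (24 − 7) − 15 = 2, and the invariant factors of ∂_2 are all 1, so H_1 ≅ Z^2.
  H_2: rank ker ∂_2 − rank ∂_3 = (16 − 15) − 0 = 1, and there is no ∂_3, so H_2 ≅ Z.

(K is a triangulation of the torus T^2.)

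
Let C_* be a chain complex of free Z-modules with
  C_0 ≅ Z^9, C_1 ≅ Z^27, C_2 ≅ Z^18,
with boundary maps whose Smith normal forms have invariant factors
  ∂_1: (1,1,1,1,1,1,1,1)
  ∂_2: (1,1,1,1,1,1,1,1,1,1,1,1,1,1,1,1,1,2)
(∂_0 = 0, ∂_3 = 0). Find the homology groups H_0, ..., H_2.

H_0: b_0 = 9 − 0 − 8 = 1; torsion from ∂_1 factors > 1: none. So H_0 = Z.
H_1: b_1 = 27 − 8 − 18 = 1; torsion from ∂_2 factors > 1: [2]. So H_1 = Z ⊕ Z/2Z.
H_2: b_2 = 18 − 18 − 0 = 0; torsion from ∂_3 factors > 1: none. So H_2 = 0.

H_0 = Z,  H_1 = Z ⊕ Z/2Z,  H_2 = 0.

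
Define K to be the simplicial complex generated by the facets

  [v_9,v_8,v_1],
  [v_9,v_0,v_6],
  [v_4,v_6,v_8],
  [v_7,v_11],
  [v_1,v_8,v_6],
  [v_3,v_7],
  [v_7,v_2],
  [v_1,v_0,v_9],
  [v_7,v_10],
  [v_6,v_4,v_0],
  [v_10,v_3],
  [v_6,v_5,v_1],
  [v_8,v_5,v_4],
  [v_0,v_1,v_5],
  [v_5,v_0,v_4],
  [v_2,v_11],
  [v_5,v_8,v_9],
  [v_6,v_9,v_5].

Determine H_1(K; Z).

H_1 = Z^2 ⊕ Z/2.

Order the vertices as v_0 < v_1 < v_2 < v_3 < v_4 < v_5 < v_6 < v_7 < v_8 < v_9 < v_10 < v_11. Listing each simplex with vertices in this order, K has dimension 2 with simplices:

  0-simplices (12): [v_0], [v_1], [v_2], [v_3], [v_4], [v_5], [v_6], [v_7], [v_8], [v_9], [v_10], [v_11]
  1-simplices (24): (24 of them)
  2-simplices (12): (12 of them)

giving chain groups C_0 ≅ Z^12, C_1 ≅ Z^24, C_2 ≅ Z^12.

The boundary map ∂_1: C_1 → C_0 sends each edge [p,q] (with p < q) to q − p. For instance
  ∂[v_5,v_9] = [v_9] − [v_5].
This gives a 12×24 integer matrix of rank 10; reducing to Smith normal form yields diagonal entries (1,1,1,1,1,1,1,1,1,1).

The boundary map ∂_2: C_2 → C_1 acts by ∂[p,q,r] = [q,r] − [p,r] + [p,q]. For instance
  ∂[v_0,v_1,v_9] = [v_1,v_9] − [v_0,v_9] + [v_0,v_1],
  ∂[v_0,v_4,v_6] = [v_4,v_6] − [v_0,v_6] + [v_0,v_4].
The 24×12 boundary matrix has rank 12 and Smith normal form diag(1,1,1,1,1,1,1,1,1,1,1,2).

Now H_k = ker ∂_k / im ∂_{k+1}, so:

  H_1: rank ker ∂_1 − rank ∂_2 = (24 − 10) − 12 = 2, and ∂_2 has invariant factor 2 > 1, so H_1 = Z^2 ⊕ Z/2.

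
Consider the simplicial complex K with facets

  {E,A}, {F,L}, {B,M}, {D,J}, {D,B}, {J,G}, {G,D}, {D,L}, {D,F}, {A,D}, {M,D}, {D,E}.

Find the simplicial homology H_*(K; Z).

K has 9 vertices, 12 edges.
rank ∂_0 = 0, rank ∂_1 = 8 ⇒ b_0 = 9 − 0 − 8 = 1; all invariant factors of ∂_1 are 1 so no torsion. So H_0 = Z.
rank ∂_1 = 8, rank ∂_2 = 0 ⇒ b_1 = 12 − 8 − 0 = 4. So H_1 = Z^4.

H_0 = Z,  H_1 = Z^4.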